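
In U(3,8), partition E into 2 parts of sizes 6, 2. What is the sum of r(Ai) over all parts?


r(Ai) = min(|Ai|, 3) for each part.
Sum = min(6,3) + min(2,3)
    = 3 + 2
    = 5.

5


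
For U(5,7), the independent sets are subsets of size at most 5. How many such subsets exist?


Independent sets of U(5,7) are all subsets of size <= 5.
Count = (7 choose 0) + (7 choose 1) + (7 choose 2) + (7 choose 3) + (7 choose 4) + (7 choose 5)
     = 1 + 7 + 21 + 35 + 35 + 21
     = 120.

120


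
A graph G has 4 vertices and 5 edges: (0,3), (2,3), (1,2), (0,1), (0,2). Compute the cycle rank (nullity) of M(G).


Cycle rank (nullity) = |E| - r(M) = |E| - (|V| - c).
|E| = 5, |V| = 4, c = 1.
Nullity = 5 - (4 - 1) = 5 - 3 = 2.

2


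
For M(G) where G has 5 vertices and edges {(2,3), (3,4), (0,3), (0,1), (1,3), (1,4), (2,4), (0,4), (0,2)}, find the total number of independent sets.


An independent set in a graphic matroid is an acyclic edge subset.
G has 5 vertices and 9 edges.
Enumerate all 2^9 = 512 subsets, checking for acyclicity.
Total independent sets = 198.

198


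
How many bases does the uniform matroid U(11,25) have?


Bases of U(11,25) are all 11-element subsets of the 25-element ground set.
Number of bases = C(25,11).
C(25,11) = 25! / (11! * 14!) = 4457400.

4457400


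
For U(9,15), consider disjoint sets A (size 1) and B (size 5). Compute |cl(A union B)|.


|A union B| = 1 + 5 = 6 (disjoint).
In U(9,15), cl(S) = S if |S| < 9, else cl(S) = E.
Since 6 < 9, cl(A union B) = A union B.
|cl(A union B)| = 6.

6


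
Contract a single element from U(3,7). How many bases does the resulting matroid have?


Contracting e from U(3,7) gives U(2,6).
Bases of U(2,6) = C(6,2) = (6 * 5) / (1 * 2) = 15.

15


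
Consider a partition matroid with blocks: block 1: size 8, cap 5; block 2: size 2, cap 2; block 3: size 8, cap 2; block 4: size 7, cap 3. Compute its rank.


Rank of a partition matroid = sum of min(|Si|, ci) for each block.
= min(8,5) + min(2,2) + min(8,2) + min(7,3)
= 5 + 2 + 2 + 3
= 12.

12


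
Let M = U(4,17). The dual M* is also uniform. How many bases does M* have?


The dual of U(r,n) is U(n-r, n) = U(13,17).
Bases of U(13,17) are all (13)-element subsets.
|B(M*)| = C(17,13) = 17! / (13! * 4!) = 2380.

2380


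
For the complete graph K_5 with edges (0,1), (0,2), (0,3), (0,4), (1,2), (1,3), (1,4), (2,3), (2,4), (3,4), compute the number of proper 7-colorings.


P(K_5, k) = k(k-1)(k-2)...(k-4).
P(7) = (7) * (6) * (5) * (4) * (3) = 2520.

2520


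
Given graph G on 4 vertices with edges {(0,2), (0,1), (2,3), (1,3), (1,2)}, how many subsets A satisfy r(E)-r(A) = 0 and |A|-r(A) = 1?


R(x,y) = sum over A in 2^E of x^(r(E)-r(A)) * y^(|A|-r(A)).
G has 4 vertices, 5 edges. r(E) = 3.
Enumerate all 2^5 = 32 subsets.
Count subsets with r(E)-r(A)=0 and |A|-r(A)=1: 5.

5


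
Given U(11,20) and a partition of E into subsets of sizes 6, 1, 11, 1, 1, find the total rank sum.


r(Ai) = min(|Ai|, 11) for each part.
Sum = min(6,11) + min(1,11) + min(11,11) + min(1,11) + min(1,11)
    = 6 + 1 + 11 + 1 + 1
    = 20.

20


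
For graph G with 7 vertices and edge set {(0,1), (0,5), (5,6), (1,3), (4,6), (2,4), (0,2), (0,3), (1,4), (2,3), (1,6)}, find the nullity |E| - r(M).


Cycle rank (nullity) = |E| - r(M) = |E| - (|V| - c).
|E| = 11, |V| = 7, c = 1.
Nullity = 11 - (7 - 1) = 11 - 6 = 5.

5


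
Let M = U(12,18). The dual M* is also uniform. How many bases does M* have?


The dual of U(r,n) is U(n-r, n) = U(6,18).
Bases of U(6,18) are all (6)-element subsets.
|B(M*)| = (18 choose 6) = 18564.

18564


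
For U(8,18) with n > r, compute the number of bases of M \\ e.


Deleting e from U(8,18) gives U(8,17) since n > r.
Bases of U(8,17) = (17 choose 8) = 24310.

24310


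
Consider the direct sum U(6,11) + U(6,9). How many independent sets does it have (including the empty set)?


For a direct sum, |I(M1+M2)| = |I(M1)| * |I(M2)|.
|I(U(6,11))| = sum C(11,k) for k=0..6 = 1486.
|I(U(6,9))| = sum C(9,k) for k=0..6 = 466.
Total = 1486 * 466 = 692476.

692476


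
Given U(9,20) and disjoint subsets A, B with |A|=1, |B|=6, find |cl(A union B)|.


|A union B| = 1 + 6 = 7 (disjoint).
In U(9,20), cl(S) = S if |S| < 9, else cl(S) = E.
Since 7 < 9, cl(A union B) = A union B.
|cl(A union B)| = 7.

7


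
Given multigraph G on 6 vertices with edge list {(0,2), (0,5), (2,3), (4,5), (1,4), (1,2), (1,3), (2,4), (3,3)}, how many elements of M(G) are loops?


In a graphic matroid, a loop is a self-loop edge (u,u) with rank 0.
Examining all 9 edges for self-loops...
Self-loops found: (3,3)
Number of loops = 1.

1


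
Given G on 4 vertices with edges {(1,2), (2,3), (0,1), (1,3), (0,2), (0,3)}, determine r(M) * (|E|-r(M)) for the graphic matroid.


r(M) = |V| - c = 4 - 1 = 3.
nullity = |E| - r(M) = 6 - 3 = 3.
Product = 3 * 3 = 9.

9


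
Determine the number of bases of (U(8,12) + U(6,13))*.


(M1+M2)* = M1* + M2*.
M1* = U(4,12), bases: C(12,4) = 495.
M2* = U(7,13), bases: C(13,7) = 1716.
|B(M*)| = 495 * 1716 = 849420.

849420


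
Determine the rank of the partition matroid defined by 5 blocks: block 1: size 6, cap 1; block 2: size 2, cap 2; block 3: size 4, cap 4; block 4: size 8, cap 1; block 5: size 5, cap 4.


Rank of a partition matroid = sum of min(|Si|, ci) for each block.
= min(6,1) + min(2,2) + min(4,4) + min(8,1) + min(5,4)
= 1 + 2 + 4 + 1 + 4
= 12.

12


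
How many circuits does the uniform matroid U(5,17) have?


In U(5,17), circuits are the (6)-element subsets.
Any set of 6 elements is dependent, and removing any one element gives
an independent set of size 5, so it is a minimal dependent set.
Number of circuits = C(17,6) = 17! / (6! * 11!) = 12376.

12376


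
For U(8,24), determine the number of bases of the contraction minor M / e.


Contracting e from U(8,24) gives U(7,23).
Bases of U(7,23) = C(23,7) = 245157.

245157


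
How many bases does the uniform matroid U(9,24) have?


Bases of U(9,24) are all 9-element subsets of the 24-element ground set.
Number of bases = C(24,9).
C(24,9) = 1307504.

1307504


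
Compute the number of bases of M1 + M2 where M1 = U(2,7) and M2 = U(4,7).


Bases of a direct sum M1 + M2: |B| = |B(M1)| * |B(M2)|.
|B(U(2,7))| = C(7,2) = 21.
|B(U(4,7))| = C(7,4) = 35.
Total bases = 21 * 35 = 735.

735


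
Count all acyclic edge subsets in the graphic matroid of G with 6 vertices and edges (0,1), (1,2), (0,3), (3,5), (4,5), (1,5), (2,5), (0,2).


An independent set in a graphic matroid is an acyclic edge subset.
G has 6 vertices and 8 edges.
Enumerate all 2^8 = 256 subsets, checking for acyclicity.
Total independent sets = 172.

172


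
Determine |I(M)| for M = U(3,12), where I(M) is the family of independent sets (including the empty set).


Independent sets of U(3,12) are all subsets of size <= 3.
Count = C(12,0) + C(12,1) + C(12,2) + C(12,3)
     = 1 + 12 + 66 + 220
     = 299.

299


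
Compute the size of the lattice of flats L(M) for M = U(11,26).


Flats of U(11,26): every subset of size < 11 is a flat, plus E itself.
Count = (26 choose 0) + (26 choose 1) + (26 choose 2) + (26 choose 3) + (26 choose 4) + (26 choose 5) + (26 choose 6) + (26 choose 7) + (26 choose 8) + (26 choose 9) + (26 choose 10) + 1
     = 1 + 26 + 325 + 2600 + 14950 + 65780 + 230230 + 657800 + 1562275 + 3124550 + 5311735 + 1
     = 10970273.

10970273


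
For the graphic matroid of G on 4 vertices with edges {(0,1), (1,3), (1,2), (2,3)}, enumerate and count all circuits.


A circuit in a graphic matroid = edge set of a simple cycle.
G has 4 vertices and 4 edges.
Enumerating all minimal edge subsets forming cycles...
Total circuits found: 1.

1


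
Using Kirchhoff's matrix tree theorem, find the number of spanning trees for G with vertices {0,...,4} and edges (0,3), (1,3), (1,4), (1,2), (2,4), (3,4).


By Kirchhoff's matrix tree theorem, the number of spanning trees equals
the determinant of any cofactor of the Laplacian matrix L.
G has 5 vertices and 6 edges.
Computing the (4 x 4) cofactor determinant gives 8.

8


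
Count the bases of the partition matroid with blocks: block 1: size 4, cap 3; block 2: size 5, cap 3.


A basis picks exactly ci elements from block i.
Number of bases = product of C(|Si|, ci).
= C(4,3) * C(5,3)
= 4 * 10
= 40.

40


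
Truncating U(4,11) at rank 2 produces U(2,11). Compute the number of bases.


Truncating U(4,11) to rank 2 gives U(2,11).
Bases of U(2,11) are all 2-element subsets of 11 elements.
Number of bases = C(11,2) = 11! / (2! * 9!) = 55.

55


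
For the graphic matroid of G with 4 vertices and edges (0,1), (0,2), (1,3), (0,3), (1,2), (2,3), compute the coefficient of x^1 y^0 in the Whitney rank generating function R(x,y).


R(x,y) = sum over A in 2^E of x^(r(E)-r(A)) * y^(|A|-r(A)).
G has 4 vertices, 6 edges. r(E) = 3.
Enumerate all 2^6 = 64 subsets.
Count subsets with r(E)-r(A)=1 and |A|-r(A)=0: 15.

15


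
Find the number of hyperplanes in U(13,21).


Hyperplanes of U(13,21) are flats of rank 12.
In a uniform matroid, these are exactly the (12)-element subsets.
Count = C(21,12) = 293930.

293930


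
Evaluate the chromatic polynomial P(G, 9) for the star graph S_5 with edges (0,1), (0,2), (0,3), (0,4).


P(tree, k) = k * (k-1)^(4) for any tree on 5 vertices.
P(9) = 9 * 8^4 = 9 * 4096 = 36864.

36864


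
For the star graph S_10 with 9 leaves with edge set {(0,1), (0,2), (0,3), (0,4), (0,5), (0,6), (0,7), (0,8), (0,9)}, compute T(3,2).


A star on 10 vertices is a tree with 9 edges.
T(x,y) = x^(9) for any tree.
T(3,2) = 3^9 = 19683.

19683


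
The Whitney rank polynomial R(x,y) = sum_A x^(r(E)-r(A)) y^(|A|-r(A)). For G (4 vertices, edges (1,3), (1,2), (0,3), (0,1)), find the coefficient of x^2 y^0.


R(x,y) = sum over A in 2^E of x^(r(E)-r(A)) * y^(|A|-r(A)).
G has 4 vertices, 4 edges. r(E) = 3.
Enumerate all 2^4 = 16 subsets.
Count subsets with r(E)-r(A)=2 and |A|-r(A)=0: 4.

4


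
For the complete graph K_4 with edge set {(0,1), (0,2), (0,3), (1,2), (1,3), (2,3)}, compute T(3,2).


T(K_4; x,y) = x^3 + 3x^2 + 4xy + 2x + y^3 + 3y^2 + 2y.
Substituting x=3, y=2:
= 27 + 27 + 24 + 6 + 8 + 12 + 4
= 108.

108


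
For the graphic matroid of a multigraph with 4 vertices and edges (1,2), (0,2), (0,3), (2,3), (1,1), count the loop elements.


In a graphic matroid, a loop is a self-loop edge (u,u) with rank 0.
Examining all 5 edges for self-loops...
Self-loops found: (1,1)
Number of loops = 1.

1


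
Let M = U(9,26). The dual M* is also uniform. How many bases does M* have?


The dual of U(r,n) is U(n-r, n) = U(17,26).
Bases of U(17,26) are all (17)-element subsets.
|B(M*)| = C(26,17) = 3124550.

3124550


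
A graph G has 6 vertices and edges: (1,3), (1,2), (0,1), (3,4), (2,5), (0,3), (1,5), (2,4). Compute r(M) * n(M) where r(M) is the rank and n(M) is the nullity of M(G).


r(M) = |V| - c = 6 - 1 = 5.
nullity = |E| - r(M) = 8 - 5 = 3.
Product = 5 * 3 = 15.

15


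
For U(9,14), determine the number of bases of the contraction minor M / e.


Contracting e from U(9,14) gives U(8,13).
Bases of U(8,13) = (13 choose 8) = 1287.

1287


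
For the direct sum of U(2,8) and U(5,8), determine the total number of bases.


Bases of a direct sum M1 + M2: |B| = |B(M1)| * |B(M2)|.
|B(U(2,8))| = C(8,2) = 28.
|B(U(5,8))| = C(8,5) = 56.
Total bases = 28 * 56 = 1568.

1568


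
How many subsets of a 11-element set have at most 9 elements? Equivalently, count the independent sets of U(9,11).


Independent sets of U(9,11) are all subsets of size <= 9.
Count = (11 choose 0) + (11 choose 1) + (11 choose 2) + (11 choose 3) + (11 choose 4) + (11 choose 5) + (11 choose 6) + (11 choose 7) + (11 choose 8) + (11 choose 9)
     = 1 + 11 + 55 + 165 + 330 + 462 + 462 + 330 + 165 + 55
     = 2036.

2036


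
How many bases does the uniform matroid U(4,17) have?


Bases of U(4,17) are all 4-element subsets of the 17-element ground set.
Number of bases = C(17,4).
(17 choose 4) = 2380.

2380


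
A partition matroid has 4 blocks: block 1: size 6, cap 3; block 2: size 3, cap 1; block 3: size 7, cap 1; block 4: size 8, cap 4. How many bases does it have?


A basis picks exactly ci elements from block i.
Number of bases = product of C(|Si|, ci).
= C(6,3) * C(3,1) * C(7,1) * C(8,4)
= 20 * 3 * 7 * 70
= 29400.

29400


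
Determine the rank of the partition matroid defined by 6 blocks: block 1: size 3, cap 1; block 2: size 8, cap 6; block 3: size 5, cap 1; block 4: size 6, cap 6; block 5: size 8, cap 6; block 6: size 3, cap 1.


Rank of a partition matroid = sum of min(|Si|, ci) for each block.
= min(3,1) + min(8,6) + min(5,1) + min(6,6) + min(8,6) + min(3,1)
= 1 + 6 + 1 + 6 + 6 + 1
= 21.

21


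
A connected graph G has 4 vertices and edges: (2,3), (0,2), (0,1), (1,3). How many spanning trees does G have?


By Kirchhoff's matrix tree theorem, the number of spanning trees equals
the determinant of any cofactor of the Laplacian matrix L.
G has 4 vertices and 4 edges.
Computing the (3 x 3) cofactor determinant gives 4.

4


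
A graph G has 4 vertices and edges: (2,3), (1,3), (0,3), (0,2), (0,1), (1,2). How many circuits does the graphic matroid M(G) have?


A circuit in a graphic matroid = edge set of a simple cycle.
G has 4 vertices and 6 edges.
Enumerating all minimal edge subsets forming cycles...
Total circuits found: 7.

7


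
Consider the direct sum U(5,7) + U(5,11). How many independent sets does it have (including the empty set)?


For a direct sum, |I(M1+M2)| = |I(M1)| * |I(M2)|.
|I(U(5,7))| = sum C(7,k) for k=0..5 = 120.
|I(U(5,11))| = sum C(11,k) for k=0..5 = 1024.
Total = 120 * 1024 = 122880.

122880


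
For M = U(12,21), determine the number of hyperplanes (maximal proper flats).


Hyperplanes of U(12,21) are flats of rank 11.
In a uniform matroid, these are exactly the (11)-element subsets.
Count = C(21,11) = 352716.

352716


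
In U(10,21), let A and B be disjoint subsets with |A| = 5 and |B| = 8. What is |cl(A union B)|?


|A union B| = 5 + 8 = 13 (disjoint).
In U(10,21), cl(S) = S if |S| < 10, else cl(S) = E.
Since 13 >= 10, cl(A union B) = E.
|cl(A union B)| = 21.

21


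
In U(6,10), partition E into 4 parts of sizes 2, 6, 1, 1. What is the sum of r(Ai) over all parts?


r(Ai) = min(|Ai|, 6) for each part.
Sum = min(2,6) + min(6,6) + min(1,6) + min(1,6)
    = 2 + 6 + 1 + 1
    = 10.

10


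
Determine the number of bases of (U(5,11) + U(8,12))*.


(M1+M2)* = M1* + M2*.
M1* = U(6,11), bases: C(11,6) = 462.
M2* = U(4,12), bases: C(12,4) = 495.
|B(M*)| = 462 * 495 = 228690.

228690


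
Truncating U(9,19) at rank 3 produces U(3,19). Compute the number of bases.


Truncating U(9,19) to rank 3 gives U(3,19).
Bases of U(3,19) are all 3-element subsets of 19 elements.
Number of bases = C(19,3) = (19 * 18 * 17) / (1 * 2 * 3) = 969.

969


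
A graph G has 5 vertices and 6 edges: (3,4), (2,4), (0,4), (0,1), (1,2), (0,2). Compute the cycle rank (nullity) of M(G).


Cycle rank (nullity) = |E| - r(M) = |E| - (|V| - c).
|E| = 6, |V| = 5, c = 1.
Nullity = 6 - (5 - 1) = 6 - 4 = 2.

2


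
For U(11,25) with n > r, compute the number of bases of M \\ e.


Deleting e from U(11,25) gives U(11,24) since n > r.
Bases of U(11,24) = C(24,11) = 24! / (11! * 13!) = 2496144.

2496144


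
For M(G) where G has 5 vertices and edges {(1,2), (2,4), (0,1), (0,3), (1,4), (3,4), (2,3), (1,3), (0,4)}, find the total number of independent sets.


An independent set in a graphic matroid is an acyclic edge subset.
G has 5 vertices and 9 edges.
Enumerate all 2^9 = 512 subsets, checking for acyclicity.
Total independent sets = 198.

198


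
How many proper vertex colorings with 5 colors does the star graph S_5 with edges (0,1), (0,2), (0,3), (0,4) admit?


P(tree, k) = k * (k-1)^(4) for any tree on 5 vertices.
P(5) = 5 * 4^4 = 5 * 256 = 1280.

1280


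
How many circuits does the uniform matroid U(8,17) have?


In U(8,17), circuits are the (9)-element subsets.
Any set of 9 elements is dependent, and removing any one element gives
an independent set of size 8, so it is a minimal dependent set.
Number of circuits = (17 choose 9) = 24310.

24310


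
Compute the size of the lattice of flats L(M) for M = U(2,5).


Flats of U(2,5): every subset of size < 2 is a flat, plus E itself.
Count = C(5,0) + C(5,1) + 1
     = 1 + 5 + 1
     = 7.

7


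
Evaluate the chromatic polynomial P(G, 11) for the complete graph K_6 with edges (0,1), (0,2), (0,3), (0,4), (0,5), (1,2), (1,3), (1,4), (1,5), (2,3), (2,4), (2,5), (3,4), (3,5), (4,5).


P(K_6, k) = k(k-1)(k-2)...(k-5).
P(11) = (11) * (10) * (9) * (8) * (7) * (6) = 332640.

332640


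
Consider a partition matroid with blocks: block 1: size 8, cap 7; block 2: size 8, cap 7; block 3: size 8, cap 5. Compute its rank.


Rank of a partition matroid = sum of min(|Si|, ci) for each block.
= min(8,7) + min(8,7) + min(8,5)
= 7 + 7 + 5
= 19.

19


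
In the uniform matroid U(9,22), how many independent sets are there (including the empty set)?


Independent sets of U(9,22) are all subsets of size <= 9.
Count = (22 choose 0) + (22 choose 1) + (22 choose 2) + (22 choose 3) + (22 choose 4) + (22 choose 5) + (22 choose 6) + (22 choose 7) + (22 choose 8) + (22 choose 9)
     = 1 + 22 + 231 + 1540 + 7315 + 26334 + 74613 + 170544 + 319770 + 497420
     = 1097790.

1097790


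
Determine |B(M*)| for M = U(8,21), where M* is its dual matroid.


The dual of U(r,n) is U(n-r, n) = U(13,21).
Bases of U(13,21) are all (13)-element subsets.
|B(M*)| = C(21,13) = 21! / (13! * 8!) = 203490.

203490


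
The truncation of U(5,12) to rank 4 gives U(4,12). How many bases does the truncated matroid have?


Truncating U(5,12) to rank 4 gives U(4,12).
Bases of U(4,12) are all 4-element subsets of 12 elements.
Number of bases = C(12,4) = (12 * 11 * 10 * 9) / (1 * 2 * 3 * 4) = 495.

495


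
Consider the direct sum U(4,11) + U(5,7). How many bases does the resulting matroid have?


Bases of a direct sum M1 + M2: |B| = |B(M1)| * |B(M2)|.
|B(U(4,11))| = C(11,4) = 330.
|B(U(5,7))| = C(7,5) = 21.
Total bases = 330 * 21 = 6930.

6930


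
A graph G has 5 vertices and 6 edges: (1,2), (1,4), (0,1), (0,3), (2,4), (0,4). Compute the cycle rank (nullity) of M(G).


Cycle rank (nullity) = |E| - r(M) = |E| - (|V| - c).
|E| = 6, |V| = 5, c = 1.
Nullity = 6 - (5 - 1) = 6 - 4 = 2.

2


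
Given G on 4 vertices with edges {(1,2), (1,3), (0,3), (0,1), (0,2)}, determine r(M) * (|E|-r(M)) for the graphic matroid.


r(M) = |V| - c = 4 - 1 = 3.
nullity = |E| - r(M) = 5 - 3 = 2.
Product = 3 * 2 = 6.

6


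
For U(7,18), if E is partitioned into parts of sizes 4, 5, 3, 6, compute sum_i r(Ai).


r(Ai) = min(|Ai|, 7) for each part.
Sum = min(4,7) + min(5,7) + min(3,7) + min(6,7)
    = 4 + 5 + 3 + 6
    = 18.

18


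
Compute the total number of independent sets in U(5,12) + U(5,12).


For a direct sum, |I(M1+M2)| = |I(M1)| * |I(M2)|.
|I(U(5,12))| = sum C(12,k) for k=0..5 = 1586.
|I(U(5,12))| = sum C(12,k) for k=0..5 = 1586.
Total = 1586 * 1586 = 2515396.

2515396


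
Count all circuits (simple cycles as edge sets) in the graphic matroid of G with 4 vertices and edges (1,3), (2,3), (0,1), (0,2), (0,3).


A circuit in a graphic matroid = edge set of a simple cycle.
G has 4 vertices and 5 edges.
Enumerating all minimal edge subsets forming cycles...
Total circuits found: 3.

3


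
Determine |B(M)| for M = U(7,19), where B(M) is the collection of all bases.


Bases of U(7,19) are all 7-element subsets of the 19-element ground set.
Number of bases = C(19,7).
C(19,7) = 19! / (7! * 12!) = 50388.

50388


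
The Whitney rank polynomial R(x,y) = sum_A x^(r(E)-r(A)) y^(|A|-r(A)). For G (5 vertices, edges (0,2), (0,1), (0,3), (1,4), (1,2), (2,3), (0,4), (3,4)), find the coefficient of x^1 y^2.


R(x,y) = sum over A in 2^E of x^(r(E)-r(A)) * y^(|A|-r(A)).
G has 5 vertices, 8 edges. r(E) = 4.
Enumerate all 2^8 = 256 subsets.
Count subsets with r(E)-r(A)=1 and |A|-r(A)=2: 4.

4


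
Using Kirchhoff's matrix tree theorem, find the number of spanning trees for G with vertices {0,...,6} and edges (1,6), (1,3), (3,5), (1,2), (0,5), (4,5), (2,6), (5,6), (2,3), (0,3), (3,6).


By Kirchhoff's matrix tree theorem, the number of spanning trees equals
the determinant of any cofactor of the Laplacian matrix L.
G has 7 vertices and 11 edges.
Computing the (6 x 6) cofactor determinant gives 104.

104


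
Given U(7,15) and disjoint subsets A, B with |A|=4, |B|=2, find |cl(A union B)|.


|A union B| = 4 + 2 = 6 (disjoint).
In U(7,15), cl(S) = S if |S| < 7, else cl(S) = E.
Since 6 < 7, cl(A union B) = A union B.
|cl(A union B)| = 6.

6


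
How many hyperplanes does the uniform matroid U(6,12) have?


Hyperplanes of U(6,12) are flats of rank 5.
In a uniform matroid, these are exactly the (5)-element subsets.
Count = C(12,5) = 792.

792


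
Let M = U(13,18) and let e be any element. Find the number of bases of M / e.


Contracting e from U(13,18) gives U(12,17).
Bases of U(12,17) = (17 choose 12) = 6188.

6188


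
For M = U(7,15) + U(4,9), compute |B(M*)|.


(M1+M2)* = M1* + M2*.
M1* = U(8,15), bases: C(15,8) = 6435.
M2* = U(5,9), bases: C(9,5) = 126.
|B(M*)| = 6435 * 126 = 810810.

810810


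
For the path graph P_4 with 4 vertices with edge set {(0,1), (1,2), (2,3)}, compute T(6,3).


A path on 4 vertices is a tree with 3 edges.
T(x,y) = x^(3) for any tree.
T(6,3) = 6^3 = 216.

216


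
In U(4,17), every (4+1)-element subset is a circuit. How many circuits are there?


In U(4,17), circuits are the (5)-element subsets.
Any set of 5 elements is dependent, and removing any one element gives
an independent set of size 4, so it is a minimal dependent set.
Number of circuits = (17 choose 5) = 6188.

6188


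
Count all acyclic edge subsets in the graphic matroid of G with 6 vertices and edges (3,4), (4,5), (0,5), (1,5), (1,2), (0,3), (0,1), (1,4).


An independent set in a graphic matroid is an acyclic edge subset.
G has 6 vertices and 8 edges.
Enumerate all 2^8 = 256 subsets, checking for acyclicity.
Total independent sets = 172.

172


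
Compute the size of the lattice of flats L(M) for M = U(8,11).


Flats of U(8,11): every subset of size < 8 is a flat, plus E itself.
Count = C(11,0) + C(11,1) + C(11,2) + C(11,3) + C(11,4) + C(11,5) + C(11,6) + C(11,7) + 1
     = 1 + 11 + 55 + 165 + 330 + 462 + 462 + 330 + 1
     = 1817.

1817


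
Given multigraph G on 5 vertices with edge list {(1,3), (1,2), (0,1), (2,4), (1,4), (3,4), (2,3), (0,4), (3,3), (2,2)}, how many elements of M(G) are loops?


In a graphic matroid, a loop is a self-loop edge (u,u) with rank 0.
Examining all 10 edges for self-loops...
Self-loops found: (3,3), (2,2)
Number of loops = 2.

2


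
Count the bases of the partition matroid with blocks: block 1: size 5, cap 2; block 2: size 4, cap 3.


A basis picks exactly ci elements from block i.
Number of bases = product of C(|Si|, ci).
= C(5,2) * C(4,3)
= 10 * 4
= 40.

40


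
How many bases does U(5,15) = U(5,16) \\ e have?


Deleting e from U(5,16) gives U(5,15) since n > r.
Bases of U(5,15) = C(15,5) = 3003.

3003


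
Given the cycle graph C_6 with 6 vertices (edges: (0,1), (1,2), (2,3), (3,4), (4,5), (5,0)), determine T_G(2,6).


T(C_6; x,y) = x + x^2 + ... + x^(5) + y.
T(2,6) = 2^1 + 2^2 + 2^3 + 2^4 + 2^5 + 6
= 2 + 4 + 8 + 16 + 32 + 6
= 68.

68


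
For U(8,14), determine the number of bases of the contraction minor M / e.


Contracting e from U(8,14) gives U(7,13).
Bases of U(7,13) = C(13,7) = 13! / (7! * 6!) = 1716.

1716


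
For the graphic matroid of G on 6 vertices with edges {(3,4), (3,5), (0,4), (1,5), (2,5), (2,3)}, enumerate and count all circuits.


A circuit in a graphic matroid = edge set of a simple cycle.
G has 6 vertices and 6 edges.
Enumerating all minimal edge subsets forming cycles...
Total circuits found: 1.

1


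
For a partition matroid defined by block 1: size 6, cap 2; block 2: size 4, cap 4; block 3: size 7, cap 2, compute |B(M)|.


A basis picks exactly ci elements from block i.
Number of bases = product of C(|Si|, ci).
= C(6,2) * C(4,4) * C(7,2)
= 15 * 1 * 21
= 315.

315


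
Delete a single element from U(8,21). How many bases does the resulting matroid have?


Deleting e from U(8,21) gives U(8,20) since n > r.
Bases of U(8,20) = C(20,8) = 20! / (8! * 12!) = 125970.

125970


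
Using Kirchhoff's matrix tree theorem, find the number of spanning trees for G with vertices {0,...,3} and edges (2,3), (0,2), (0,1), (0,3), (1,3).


By Kirchhoff's matrix tree theorem, the number of spanning trees equals
the determinant of any cofactor of the Laplacian matrix L.
G has 4 vertices and 5 edges.
Computing the (3 x 3) cofactor determinant gives 8.

8


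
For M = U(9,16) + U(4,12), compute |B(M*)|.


(M1+M2)* = M1* + M2*.
M1* = U(7,16), bases: C(16,7) = 11440.
M2* = U(8,12), bases: C(12,8) = 495.
|B(M*)| = 11440 * 495 = 5662800.

5662800


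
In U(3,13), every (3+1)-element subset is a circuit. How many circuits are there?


In U(3,13), circuits are the (4)-element subsets.
Any set of 4 elements is dependent, and removing any one element gives
an independent set of size 3, so it is a minimal dependent set.
Number of circuits = (13 choose 4) = 715.

715


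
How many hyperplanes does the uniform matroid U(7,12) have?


Hyperplanes of U(7,12) are flats of rank 6.
In a uniform matroid, these are exactly the (6)-element subsets.
Count = C(12,6) = 924.

924


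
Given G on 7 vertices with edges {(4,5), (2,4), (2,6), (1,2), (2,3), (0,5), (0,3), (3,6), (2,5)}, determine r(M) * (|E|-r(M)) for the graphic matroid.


r(M) = |V| - c = 7 - 1 = 6.
nullity = |E| - r(M) = 9 - 6 = 3.
Product = 6 * 3 = 18.

18


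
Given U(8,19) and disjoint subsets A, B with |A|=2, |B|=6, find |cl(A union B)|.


|A union B| = 2 + 6 = 8 (disjoint).
In U(8,19), cl(S) = S if |S| < 8, else cl(S) = E.
Since 8 >= 8, cl(A union B) = E.
|cl(A union B)| = 19.

19


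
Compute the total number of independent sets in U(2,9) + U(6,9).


For a direct sum, |I(M1+M2)| = |I(M1)| * |I(M2)|.
|I(U(2,9))| = sum C(9,k) for k=0..2 = 46.
|I(U(6,9))| = sum C(9,k) for k=0..6 = 466.
Total = 46 * 466 = 21436.

21436


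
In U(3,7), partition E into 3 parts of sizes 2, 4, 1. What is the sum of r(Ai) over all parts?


r(Ai) = min(|Ai|, 3) for each part.
Sum = min(2,3) + min(4,3) + min(1,3)
    = 2 + 3 + 1
    = 6.

6


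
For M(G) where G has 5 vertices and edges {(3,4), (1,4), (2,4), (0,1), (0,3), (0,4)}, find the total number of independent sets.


An independent set in a graphic matroid is an acyclic edge subset.
G has 5 vertices and 6 edges.
Enumerate all 2^6 = 64 subsets, checking for acyclicity.
Total independent sets = 48.

48


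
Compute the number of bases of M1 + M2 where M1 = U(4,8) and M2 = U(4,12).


Bases of a direct sum M1 + M2: |B| = |B(M1)| * |B(M2)|.
|B(U(4,8))| = C(8,4) = 70.
|B(U(4,12))| = C(12,4) = 495.
Total bases = 70 * 495 = 34650.

34650


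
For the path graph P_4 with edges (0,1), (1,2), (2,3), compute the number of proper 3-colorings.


P(P_4, k) = k * (k-1)^(3).
P(3) = 3 * 2^3 = 3 * 8 = 24.

24


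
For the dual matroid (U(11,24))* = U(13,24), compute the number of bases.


The dual of U(r,n) is U(n-r, n) = U(13,24).
Bases of U(13,24) are all (13)-element subsets.
|B(M*)| = C(24,13) = 24! / (13! * 11!) = 2496144.

2496144


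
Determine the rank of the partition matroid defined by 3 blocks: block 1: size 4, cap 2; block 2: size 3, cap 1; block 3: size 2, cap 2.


Rank of a partition matroid = sum of min(|Si|, ci) for each block.
= min(4,2) + min(3,1) + min(2,2)
= 2 + 1 + 2
= 5.

5


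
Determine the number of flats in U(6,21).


Flats of U(6,21): every subset of size < 6 is a flat, plus E itself.
Count = (21 choose 0) + (21 choose 1) + (21 choose 2) + (21 choose 3) + (21 choose 4) + (21 choose 5) + 1
     = 1 + 21 + 210 + 1330 + 5985 + 20349 + 1
     = 27897.

27897


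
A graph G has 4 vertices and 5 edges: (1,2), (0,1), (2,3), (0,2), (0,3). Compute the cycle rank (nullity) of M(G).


Cycle rank (nullity) = |E| - r(M) = |E| - (|V| - c).
|E| = 5, |V| = 4, c = 1.
Nullity = 5 - (4 - 1) = 5 - 3 = 2.

2


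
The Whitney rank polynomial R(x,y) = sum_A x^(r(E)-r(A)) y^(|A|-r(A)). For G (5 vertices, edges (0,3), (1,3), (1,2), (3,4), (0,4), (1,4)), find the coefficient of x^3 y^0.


R(x,y) = sum over A in 2^E of x^(r(E)-r(A)) * y^(|A|-r(A)).
G has 5 vertices, 6 edges. r(E) = 4.
Enumerate all 2^6 = 64 subsets.
Count subsets with r(E)-r(A)=3 and |A|-r(A)=0: 6.

6


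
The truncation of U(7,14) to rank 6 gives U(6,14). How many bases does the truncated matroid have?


Truncating U(7,14) to rank 6 gives U(6,14).
Bases of U(6,14) are all 6-element subsets of 14 elements.
Number of bases = (14 choose 6) = 3003.

3003


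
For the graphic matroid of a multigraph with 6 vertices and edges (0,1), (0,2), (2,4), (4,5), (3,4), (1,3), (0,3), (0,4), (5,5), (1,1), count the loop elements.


In a graphic matroid, a loop is a self-loop edge (u,u) with rank 0.
Examining all 10 edges for self-loops...
Self-loops found: (5,5), (1,1)
Number of loops = 2.

2


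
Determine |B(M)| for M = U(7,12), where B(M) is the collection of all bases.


Bases of U(7,12) are all 7-element subsets of the 12-element ground set.
Number of bases = C(12,7).
C(12,7) = 792.

792


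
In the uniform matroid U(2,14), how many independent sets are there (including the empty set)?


Independent sets of U(2,14) are all subsets of size <= 2.
Count = (14 choose 0) + (14 choose 1) + (14 choose 2)
     = 1 + 14 + 91
     = 106.

106


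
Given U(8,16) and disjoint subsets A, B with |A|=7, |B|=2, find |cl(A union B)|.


|A union B| = 7 + 2 = 9 (disjoint).
In U(8,16), cl(S) = S if |S| < 8, else cl(S) = E.
Since 9 >= 8, cl(A union B) = E.
|cl(A union B)| = 16.

16


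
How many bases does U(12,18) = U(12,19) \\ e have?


Deleting e from U(12,19) gives U(12,18) since n > r.
Bases of U(12,18) = C(18,12) = 18564.

18564


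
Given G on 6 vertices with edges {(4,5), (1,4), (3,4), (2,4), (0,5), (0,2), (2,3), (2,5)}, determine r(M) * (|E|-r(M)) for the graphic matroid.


r(M) = |V| - c = 6 - 1 = 5.
nullity = |E| - r(M) = 8 - 5 = 3.
Product = 5 * 3 = 15.

15


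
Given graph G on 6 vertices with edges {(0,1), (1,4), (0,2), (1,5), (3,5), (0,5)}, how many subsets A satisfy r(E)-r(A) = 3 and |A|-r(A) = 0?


R(x,y) = sum over A in 2^E of x^(r(E)-r(A)) * y^(|A|-r(A)).
G has 6 vertices, 6 edges. r(E) = 5.
Enumerate all 2^6 = 64 subsets.
Count subsets with r(E)-r(A)=3 and |A|-r(A)=0: 15.

15


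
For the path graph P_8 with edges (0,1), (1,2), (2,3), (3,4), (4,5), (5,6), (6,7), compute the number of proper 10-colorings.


P(P_8, k) = k * (k-1)^(7).
P(10) = 10 * 9^7 = 10 * 4782969 = 47829690.

47829690


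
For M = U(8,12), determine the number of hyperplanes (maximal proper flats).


Hyperplanes of U(8,12) are flats of rank 7.
In a uniform matroid, these are exactly the (7)-element subsets.
Count = C(12,7) = 792.

792


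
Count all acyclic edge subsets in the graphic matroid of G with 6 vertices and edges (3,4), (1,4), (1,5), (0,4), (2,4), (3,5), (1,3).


An independent set in a graphic matroid is an acyclic edge subset.
G has 6 vertices and 7 edges.
Enumerate all 2^7 = 128 subsets, checking for acyclicity.
Total independent sets = 96.

96


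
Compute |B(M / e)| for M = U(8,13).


Contracting e from U(8,13) gives U(7,12).
Bases of U(7,12) = C(12,7) = 12! / (7! * 5!) = 792.

792


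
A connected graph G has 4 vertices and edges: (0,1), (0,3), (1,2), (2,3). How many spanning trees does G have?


By Kirchhoff's matrix tree theorem, the number of spanning trees equals
the determinant of any cofactor of the Laplacian matrix L.
G has 4 vertices and 4 edges.
Computing the (3 x 3) cofactor determinant gives 4.

4


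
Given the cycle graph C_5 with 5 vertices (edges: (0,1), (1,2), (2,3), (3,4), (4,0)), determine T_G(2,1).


T(C_5; x,y) = x + x^2 + ... + x^(4) + y.
T(2,1) = 2^1 + 2^2 + 2^3 + 2^4 + 1
= 2 + 4 + 8 + 16 + 1
= 31.

31


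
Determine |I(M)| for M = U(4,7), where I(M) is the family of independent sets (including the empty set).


Independent sets of U(4,7) are all subsets of size <= 4.
Count = C(7,0) + C(7,1) + C(7,2) + C(7,3) + C(7,4)
     = 1 + 7 + 21 + 35 + 35
     = 99.

99


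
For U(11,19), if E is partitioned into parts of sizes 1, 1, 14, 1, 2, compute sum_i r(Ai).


r(Ai) = min(|Ai|, 11) for each part.
Sum = min(1,11) + min(1,11) + min(14,11) + min(1,11) + min(2,11)
    = 1 + 1 + 11 + 1 + 2
    = 16.

16


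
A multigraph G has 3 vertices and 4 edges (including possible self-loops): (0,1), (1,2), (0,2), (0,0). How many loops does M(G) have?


In a graphic matroid, a loop is a self-loop edge (u,u) with rank 0.
Examining all 4 edges for self-loops...
Self-loops found: (0,0)
Number of loops = 1.

1


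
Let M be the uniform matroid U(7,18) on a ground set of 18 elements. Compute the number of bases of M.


Bases of U(7,18) are all 7-element subsets of the 18-element ground set.
Number of bases = C(18,7).
(18 choose 7) = 31824.

31824


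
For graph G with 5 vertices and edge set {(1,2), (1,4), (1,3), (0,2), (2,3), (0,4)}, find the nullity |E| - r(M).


Cycle rank (nullity) = |E| - r(M) = |E| - (|V| - c).
|E| = 6, |V| = 5, c = 1.
Nullity = 6 - (5 - 1) = 6 - 4 = 2.

2


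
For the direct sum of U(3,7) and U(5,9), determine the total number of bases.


Bases of a direct sum M1 + M2: |B| = |B(M1)| * |B(M2)|.
|B(U(3,7))| = C(7,3) = 35.
|B(U(5,9))| = C(9,5) = 126.
Total bases = 35 * 126 = 4410.

4410


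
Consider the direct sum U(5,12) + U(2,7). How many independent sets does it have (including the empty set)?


For a direct sum, |I(M1+M2)| = |I(M1)| * |I(M2)|.
|I(U(5,12))| = sum C(12,k) for k=0..5 = 1586.
|I(U(2,7))| = sum C(7,k) for k=0..2 = 29.
Total = 1586 * 29 = 45994.

45994


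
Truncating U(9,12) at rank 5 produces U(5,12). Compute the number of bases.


Truncating U(9,12) to rank 5 gives U(5,12).
Bases of U(5,12) are all 5-element subsets of 12 elements.
Number of bases = (12 choose 5) = 792.

792


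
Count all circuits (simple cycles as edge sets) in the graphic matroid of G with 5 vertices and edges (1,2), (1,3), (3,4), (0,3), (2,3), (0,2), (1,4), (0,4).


A circuit in a graphic matroid = edge set of a simple cycle.
G has 5 vertices and 8 edges.
Enumerating all minimal edge subsets forming cycles...
Total circuits found: 13.

13


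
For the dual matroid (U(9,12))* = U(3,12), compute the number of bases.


The dual of U(r,n) is U(n-r, n) = U(3,12).
Bases of U(3,12) are all (3)-element subsets.
|B(M*)| = C(12,3) = (12 * 11 * 10) / (1 * 2 * 3) = 220.

220


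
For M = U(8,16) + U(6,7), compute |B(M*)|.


(M1+M2)* = M1* + M2*.
M1* = U(8,16), bases: C(16,8) = 12870.
M2* = U(1,7), bases: C(7,1) = 7.
|B(M*)| = 12870 * 7 = 90090.

90090


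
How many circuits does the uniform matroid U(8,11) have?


In U(8,11), circuits are the (9)-element subsets.
Any set of 9 elements is dependent, and removing any one element gives
an independent set of size 8, so it is a minimal dependent set.
Number of circuits = (11 choose 9) = 55.

55


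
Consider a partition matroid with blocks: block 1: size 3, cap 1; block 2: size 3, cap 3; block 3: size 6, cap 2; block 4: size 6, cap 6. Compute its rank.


Rank of a partition matroid = sum of min(|Si|, ci) for each block.
= min(3,1) + min(3,3) + min(6,2) + min(6,6)
= 1 + 3 + 2 + 6
= 12.

12


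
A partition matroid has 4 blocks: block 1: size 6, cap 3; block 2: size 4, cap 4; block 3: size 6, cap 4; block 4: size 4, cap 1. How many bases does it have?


A basis picks exactly ci elements from block i.
Number of bases = product of C(|Si|, ci).
= C(6,3) * C(4,4) * C(6,4) * C(4,1)
= 20 * 1 * 15 * 4
= 1200.

1200


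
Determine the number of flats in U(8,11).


Flats of U(8,11): every subset of size < 8 is a flat, plus E itself.
Count = (11 choose 0) + (11 choose 1) + (11 choose 2) + (11 choose 3) + (11 choose 4) + (11 choose 5) + (11 choose 6) + (11 choose 7) + 1
     = 1 + 11 + 55 + 165 + 330 + 462 + 462 + 330 + 1
     = 1817.

1817


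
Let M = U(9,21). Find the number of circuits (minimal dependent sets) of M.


In U(9,21), circuits are the (10)-element subsets.
Any set of 10 elements is dependent, and removing any one element gives
an independent set of size 9, so it is a minimal dependent set.
Number of circuits = C(21,10) = 352716.

352716


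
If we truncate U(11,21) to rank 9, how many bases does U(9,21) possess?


Truncating U(11,21) to rank 9 gives U(9,21).
Bases of U(9,21) are all 9-element subsets of 21 elements.
Number of bases = C(21,9) = 293930.

293930


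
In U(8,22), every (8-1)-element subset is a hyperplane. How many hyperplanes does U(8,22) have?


Hyperplanes of U(8,22) are flats of rank 7.
In a uniform matroid, these are exactly the (7)-element subsets.
Count = C(22,7) = 22! / (7! * 15!) = 170544.

170544


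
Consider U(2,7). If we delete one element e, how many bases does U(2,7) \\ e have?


Deleting e from U(2,7) gives U(2,6) since n > r.
Bases of U(2,6) = C(6,2) = (6 * 5) / (1 * 2) = 15.

15


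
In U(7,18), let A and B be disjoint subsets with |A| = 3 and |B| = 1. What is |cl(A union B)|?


|A union B| = 3 + 1 = 4 (disjoint).
In U(7,18), cl(S) = S if |S| < 7, else cl(S) = E.
Since 4 < 7, cl(A union B) = A union B.
|cl(A union B)| = 4.

4


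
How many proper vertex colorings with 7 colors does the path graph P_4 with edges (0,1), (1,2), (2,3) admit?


P(P_4, k) = k * (k-1)^(3).
P(7) = 7 * 6^3 = 7 * 216 = 1512.

1512


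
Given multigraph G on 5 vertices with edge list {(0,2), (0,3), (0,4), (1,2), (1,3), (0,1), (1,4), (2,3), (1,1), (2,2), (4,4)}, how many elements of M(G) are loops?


In a graphic matroid, a loop is a self-loop edge (u,u) with rank 0.
Examining all 11 edges for self-loops...
Self-loops found: (1,1), (2,2), (4,4)
Number of loops = 3.

3


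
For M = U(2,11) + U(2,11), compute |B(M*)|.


(M1+M2)* = M1* + M2*.
M1* = U(9,11), bases: C(11,9) = 55.
M2* = U(9,11), bases: C(11,9) = 55.
|B(M*)| = 55 * 55 = 3025.

3025


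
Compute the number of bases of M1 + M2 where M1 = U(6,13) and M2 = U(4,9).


Bases of a direct sum M1 + M2: |B| = |B(M1)| * |B(M2)|.
|B(U(6,13))| = C(13,6) = 1716.
|B(U(4,9))| = C(9,4) = 126.
Total bases = 1716 * 126 = 216216.

216216


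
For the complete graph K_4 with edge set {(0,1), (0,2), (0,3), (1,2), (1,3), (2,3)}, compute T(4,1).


T(K_4; x,y) = x^3 + 3x^2 + 4xy + 2x + y^3 + 3y^2 + 2y.
Substituting x=4, y=1:
= 64 + 48 + 16 + 8 + 1 + 3 + 2
= 142.

142


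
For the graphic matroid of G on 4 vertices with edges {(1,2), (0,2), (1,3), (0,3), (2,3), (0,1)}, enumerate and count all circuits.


A circuit in a graphic matroid = edge set of a simple cycle.
G has 4 vertices and 6 edges.
Enumerating all minimal edge subsets forming cycles...
Total circuits found: 7.

7


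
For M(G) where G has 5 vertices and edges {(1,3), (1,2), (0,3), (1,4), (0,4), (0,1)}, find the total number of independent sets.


An independent set in a graphic matroid is an acyclic edge subset.
G has 5 vertices and 6 edges.
Enumerate all 2^6 = 64 subsets, checking for acyclicity.
Total independent sets = 48.

48


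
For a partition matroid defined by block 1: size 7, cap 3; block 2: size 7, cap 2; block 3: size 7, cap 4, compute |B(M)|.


A basis picks exactly ci elements from block i.
Number of bases = product of C(|Si|, ci).
= C(7,3) * C(7,2) * C(7,4)
= 35 * 21 * 35
= 25725.

25725


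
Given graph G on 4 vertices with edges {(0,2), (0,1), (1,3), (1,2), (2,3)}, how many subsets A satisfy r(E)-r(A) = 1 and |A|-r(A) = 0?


R(x,y) = sum over A in 2^E of x^(r(E)-r(A)) * y^(|A|-r(A)).
G has 4 vertices, 5 edges. r(E) = 3.
Enumerate all 2^5 = 32 subsets.
Count subsets with r(E)-r(A)=1 and |A|-r(A)=0: 10.

10
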